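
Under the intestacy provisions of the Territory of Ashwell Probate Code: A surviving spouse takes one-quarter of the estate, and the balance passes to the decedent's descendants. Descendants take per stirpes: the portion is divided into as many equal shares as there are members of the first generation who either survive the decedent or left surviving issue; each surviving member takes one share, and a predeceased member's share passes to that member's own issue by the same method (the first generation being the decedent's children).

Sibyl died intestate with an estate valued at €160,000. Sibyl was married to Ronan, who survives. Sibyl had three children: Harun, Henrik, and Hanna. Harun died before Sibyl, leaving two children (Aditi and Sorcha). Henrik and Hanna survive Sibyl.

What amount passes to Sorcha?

Ronan takes one-quarter of €160,000 = €40,000. The remaining €120,000 passes to the descendants.
The descendants' portion (€120,000) is divided into 3 shares of €40,000: Henrik and Hanna each take €40,000; Harun's €40,000 share passes to Harun's issue.
Harun's share (€40,000) is divided into 2 shares of €20,000: Aditi and Sorcha each take €20,000.

Sorcha receives €20,000.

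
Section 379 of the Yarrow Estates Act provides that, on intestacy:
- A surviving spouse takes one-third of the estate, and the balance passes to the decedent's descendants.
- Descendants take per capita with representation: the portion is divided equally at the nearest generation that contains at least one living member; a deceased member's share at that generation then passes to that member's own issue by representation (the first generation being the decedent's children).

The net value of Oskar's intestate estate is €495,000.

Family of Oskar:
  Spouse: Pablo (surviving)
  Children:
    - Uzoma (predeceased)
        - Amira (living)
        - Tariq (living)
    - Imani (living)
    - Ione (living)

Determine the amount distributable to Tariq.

Pablo takes one-third of €495,000 = €165,000. The remaining €330,000 passes to the descendants.
The descendants' portion (€330,000) is divided into 3 shares of €110,000: Imani and Ione each take €110,000; Uzoma's €110,000 share passes to Uzoma's issue.
Uzoma's share (€110,000) is divided into 2 shares of €55,000: Amira and Tariq each take €55,000.

Tariq receives €55,000.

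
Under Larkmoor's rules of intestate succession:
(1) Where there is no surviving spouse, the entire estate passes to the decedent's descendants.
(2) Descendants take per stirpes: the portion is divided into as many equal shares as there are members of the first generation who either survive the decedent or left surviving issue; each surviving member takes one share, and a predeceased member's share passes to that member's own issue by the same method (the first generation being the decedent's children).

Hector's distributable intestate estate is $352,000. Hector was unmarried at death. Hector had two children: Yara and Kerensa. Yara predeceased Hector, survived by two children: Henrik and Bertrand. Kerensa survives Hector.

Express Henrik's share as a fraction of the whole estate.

Henrik receives 1/4 of the estate.

The entire $352,000 passes to the descendants.
That amount ($352,000) is divided into 2 shares of $176,000: Kerensa takes $176,000; Yara's $176,000 share passes to Yara's issue.
Yara's share ($176,000) is divided into 2 shares of $88,000: Henrik and Bertrand each take $88,000.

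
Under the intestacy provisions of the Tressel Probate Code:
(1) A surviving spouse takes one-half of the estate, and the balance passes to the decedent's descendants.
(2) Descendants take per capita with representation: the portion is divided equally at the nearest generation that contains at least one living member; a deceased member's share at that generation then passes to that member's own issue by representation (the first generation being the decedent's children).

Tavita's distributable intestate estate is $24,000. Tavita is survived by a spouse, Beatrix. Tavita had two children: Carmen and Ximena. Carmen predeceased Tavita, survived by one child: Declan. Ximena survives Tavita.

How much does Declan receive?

Beatrix takes one-half of $24,000 = $12,000. The remaining $12,000 passes to the descendants.
The descendants' portion ($12,000) is divided into 2 shares of $6,000: Ximena takes $6,000; Carmen's $6,000 share passes to Carmen's issue.
Carmen's share ($6,000) passes entirely to Declan.

Declan receives $6,000.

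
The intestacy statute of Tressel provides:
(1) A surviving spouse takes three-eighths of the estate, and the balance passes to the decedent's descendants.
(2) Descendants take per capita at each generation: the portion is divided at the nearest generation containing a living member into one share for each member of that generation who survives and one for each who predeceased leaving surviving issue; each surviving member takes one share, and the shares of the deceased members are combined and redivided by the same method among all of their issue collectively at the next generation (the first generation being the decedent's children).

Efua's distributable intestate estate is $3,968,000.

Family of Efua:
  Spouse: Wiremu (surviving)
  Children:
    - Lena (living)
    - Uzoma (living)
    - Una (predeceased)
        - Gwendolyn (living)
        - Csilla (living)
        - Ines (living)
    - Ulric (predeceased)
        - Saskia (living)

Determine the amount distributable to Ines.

Wiremu takes three-eighths of $3,968,000 = $1,488,000. The remaining $2,480,000 passes to the descendants.
The descendants' portion ($2,480,000) is divided at the children's generation into 4 shares of $620,000. Lena and Uzoma each take $620,000. The 2 shares of the deceased (Una and Ulric) are combined into a pool of $1,240,000.
That pool ($1,240,000) is divided at the grandchildren's generation equally among Gwendolyn, Csilla, Ines, and Saskia: $310,000 each.

Ines receives $310,000.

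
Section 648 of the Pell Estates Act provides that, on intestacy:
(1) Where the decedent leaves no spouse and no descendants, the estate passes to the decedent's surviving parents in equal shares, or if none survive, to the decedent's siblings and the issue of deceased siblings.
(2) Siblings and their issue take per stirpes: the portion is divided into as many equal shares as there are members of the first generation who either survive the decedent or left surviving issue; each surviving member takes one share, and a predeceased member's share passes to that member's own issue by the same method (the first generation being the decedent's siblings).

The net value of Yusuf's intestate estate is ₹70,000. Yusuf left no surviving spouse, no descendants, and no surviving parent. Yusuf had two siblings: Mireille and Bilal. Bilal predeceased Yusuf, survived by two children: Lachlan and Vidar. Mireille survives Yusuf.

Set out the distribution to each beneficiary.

The entire ₹70,000 passes to the siblings and their issue.
That amount (₹70,000) is divided into 2 shares of ₹35,000: Mireille takes ₹35,000; Bilal's ₹35,000 share passes to Bilal's issue.
Bilal's share (₹35,000) is divided into 2 shares of ₹17,500: Lachlan and Vidar each take ₹17,500.

Mireille: ₹35,000; Lachlan: ₹17,500; Vidar: ₹17,500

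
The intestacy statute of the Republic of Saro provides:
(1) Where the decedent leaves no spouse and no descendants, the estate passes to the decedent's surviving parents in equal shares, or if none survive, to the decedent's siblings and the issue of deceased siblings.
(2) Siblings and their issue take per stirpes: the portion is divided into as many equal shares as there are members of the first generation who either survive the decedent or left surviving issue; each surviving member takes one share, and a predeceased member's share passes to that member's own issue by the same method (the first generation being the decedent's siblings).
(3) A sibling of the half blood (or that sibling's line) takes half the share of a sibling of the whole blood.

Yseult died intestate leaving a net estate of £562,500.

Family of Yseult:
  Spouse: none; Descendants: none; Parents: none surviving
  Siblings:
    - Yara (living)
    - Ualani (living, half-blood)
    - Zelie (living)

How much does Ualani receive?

The entire £562,500 passes to the siblings and their issue.
Counting each half-blood sibling's line as half a unit, there are 5/2 units in £562,500, so one unit is £225,000. Whole-blood lines (Yara and Zelie) take £225,000 each; half-blood lines (Ualani) take £112,500 each.

Ualani receives £112,500.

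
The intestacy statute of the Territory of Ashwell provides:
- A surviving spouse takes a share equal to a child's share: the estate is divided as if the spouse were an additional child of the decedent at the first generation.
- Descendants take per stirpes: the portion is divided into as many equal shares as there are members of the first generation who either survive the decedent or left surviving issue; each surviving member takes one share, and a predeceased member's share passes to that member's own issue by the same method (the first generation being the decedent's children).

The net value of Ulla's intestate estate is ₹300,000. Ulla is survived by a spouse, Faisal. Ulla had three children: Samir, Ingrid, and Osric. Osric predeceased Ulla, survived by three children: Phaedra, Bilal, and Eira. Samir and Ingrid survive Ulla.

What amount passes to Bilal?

Bilal receives ₹25,000.

The spouse counts as an additional share at the children's level, so there are 4 primary shares of ₹75,000. Faisal takes one such share (₹75,000).
The children's combined portion (₹225,000) is divided into 3 shares of ₹75,000: Samir and Ingrid each take ₹75,000; Osric's ₹75,000 share passes to Osric's issue.
Osric's share (₹75,000) is divided into 3 shares of ₹25,000: Phaedra, Bilal, and Eira each take ₹25,000.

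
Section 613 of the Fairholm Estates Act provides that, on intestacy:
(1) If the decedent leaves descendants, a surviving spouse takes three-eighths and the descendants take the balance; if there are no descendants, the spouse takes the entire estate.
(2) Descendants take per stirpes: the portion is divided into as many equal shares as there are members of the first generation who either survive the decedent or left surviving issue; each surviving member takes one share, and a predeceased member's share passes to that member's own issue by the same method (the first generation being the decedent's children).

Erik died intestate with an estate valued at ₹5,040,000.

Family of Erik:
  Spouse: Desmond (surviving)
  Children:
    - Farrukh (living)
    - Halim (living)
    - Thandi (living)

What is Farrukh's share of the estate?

Desmond takes three-eighths of ₹5,040,000 = ₹1,890,000. The remaining ₹3,150,000 passes to the descendants.
The descendants' portion (₹3,150,000) is divided into 3 shares of ₹1,050,000: Farrukh, Halim, and Thandi each take ₹1,050,000.

Farrukh receives ₹1,050,000.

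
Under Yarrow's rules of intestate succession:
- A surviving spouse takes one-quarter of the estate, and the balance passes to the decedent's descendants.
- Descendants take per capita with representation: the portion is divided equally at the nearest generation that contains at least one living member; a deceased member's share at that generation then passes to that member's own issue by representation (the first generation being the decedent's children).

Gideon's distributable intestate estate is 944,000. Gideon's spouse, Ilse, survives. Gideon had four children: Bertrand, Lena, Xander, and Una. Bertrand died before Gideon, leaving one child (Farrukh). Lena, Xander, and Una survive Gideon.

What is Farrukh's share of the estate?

Farrukh receives 177,000.

Ilse takes one-quarter of 944,000 = 236,000. The remaining 708,000 passes to the descendants.
The descendants' portion (708,000) is divided into 4 shares of 177,000: Lena, Xander, and Una each take 177,000; Bertrand's 177,000 share passes to Bertrand's issue.
Bertrand's share (177,000) passes entirely to Farrukh.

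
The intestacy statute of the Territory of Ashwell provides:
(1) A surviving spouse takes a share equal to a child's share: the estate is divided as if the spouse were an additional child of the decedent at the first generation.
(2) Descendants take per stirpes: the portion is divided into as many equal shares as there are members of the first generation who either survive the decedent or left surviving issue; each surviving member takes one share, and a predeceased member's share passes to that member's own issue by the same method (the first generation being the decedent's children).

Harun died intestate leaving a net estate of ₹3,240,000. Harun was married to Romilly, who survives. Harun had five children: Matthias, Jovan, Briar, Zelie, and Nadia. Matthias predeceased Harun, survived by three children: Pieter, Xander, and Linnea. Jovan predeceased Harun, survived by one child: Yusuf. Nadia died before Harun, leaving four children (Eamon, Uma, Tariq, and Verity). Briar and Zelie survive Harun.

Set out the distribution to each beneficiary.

The spouse counts as an additional share at the children's level, so there are 6 primary shares of ₹540,000. Romilly takes one such share (₹540,000).
The children's combined portion (₹2,700,000) is divided into 5 shares of ₹540,000: Briar and Zelie each take ₹540,000; Matthias's ₹540,000 share passes to Matthias's issue; Jovan's ₹540,000 share passes to Jovan's issue; Nadia's ₹540,000 share passes to Nadia's issue.
Matthias's share (₹540,000) is divided into 3 shares of ₹180,000: Pieter, Xander, and Linnea each take ₹180,000.
Jovan's share (₹540,000) passes entirely to Yusuf.
Nadia's share (₹540,000) is divided into 4 shares of ₹135,000: Eamon, Uma, Tariq, and Verity each take ₹135,000.

Romilly: ₹540,000; Pieter: ₹180,000; Xander: ₹180,000; Linnea: ₹180,000; Yusuf: ₹540,000; Briar: ₹540,000; Zelie: ₹540,000; Eamon: ₹135,000; Uma: ₹135,000; Tariq: ₹135,000; Verity: ₹135,000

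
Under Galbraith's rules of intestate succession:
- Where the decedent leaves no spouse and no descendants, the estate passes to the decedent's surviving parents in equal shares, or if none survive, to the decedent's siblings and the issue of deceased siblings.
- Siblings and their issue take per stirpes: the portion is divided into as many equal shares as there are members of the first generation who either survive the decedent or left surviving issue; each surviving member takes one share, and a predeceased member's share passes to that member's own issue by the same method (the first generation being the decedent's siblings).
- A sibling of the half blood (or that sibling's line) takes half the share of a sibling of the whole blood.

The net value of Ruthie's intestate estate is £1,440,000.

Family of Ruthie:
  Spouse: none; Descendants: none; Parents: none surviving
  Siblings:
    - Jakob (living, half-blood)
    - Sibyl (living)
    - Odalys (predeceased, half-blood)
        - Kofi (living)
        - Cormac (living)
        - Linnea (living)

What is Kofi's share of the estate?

The entire £1,440,000 passes to the siblings and their issue.
Counting each half-blood sibling's line as half a unit, there are 2 units in £1,440,000, so one unit is £720,000. Whole-blood lines (Sibyl) take £720,000 each; half-blood lines (Jakob and Odalys) take £360,000 each.
Odalys's share (£360,000) is divided into 3 shares of £120,000: Kofi, Cormac, and Linnea each take £120,000.

Kofi receives £120,000.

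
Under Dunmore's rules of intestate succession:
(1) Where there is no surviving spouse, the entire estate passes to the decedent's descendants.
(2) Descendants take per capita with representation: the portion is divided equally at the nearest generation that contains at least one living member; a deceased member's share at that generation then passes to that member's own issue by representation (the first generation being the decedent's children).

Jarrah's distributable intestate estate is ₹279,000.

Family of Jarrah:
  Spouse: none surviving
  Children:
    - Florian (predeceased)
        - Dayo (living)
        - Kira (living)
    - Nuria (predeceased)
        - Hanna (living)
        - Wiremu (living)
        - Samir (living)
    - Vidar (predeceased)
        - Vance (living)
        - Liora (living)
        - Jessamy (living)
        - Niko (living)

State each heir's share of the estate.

The entire ₹279,000 passes to the descendants.
No child survives, so the initial division is made at the grandchildren's generation.
That amount (₹279,000) is divided into 9 shares of ₹31,000: Dayo, Kira, Hanna, Wiremu, Samir, Vance, Liora, Jessamy, and Niko each take ₹31,000.

Dayo: ₹31,000; Kira: ₹31,000; Hanna: ₹31,000; Wiremu: ₹31,000; Samir: ₹31,000; Vance: ₹31,000; Liora: ₹31,000; Jessamy: ₹31,000; Niko: ₹31,000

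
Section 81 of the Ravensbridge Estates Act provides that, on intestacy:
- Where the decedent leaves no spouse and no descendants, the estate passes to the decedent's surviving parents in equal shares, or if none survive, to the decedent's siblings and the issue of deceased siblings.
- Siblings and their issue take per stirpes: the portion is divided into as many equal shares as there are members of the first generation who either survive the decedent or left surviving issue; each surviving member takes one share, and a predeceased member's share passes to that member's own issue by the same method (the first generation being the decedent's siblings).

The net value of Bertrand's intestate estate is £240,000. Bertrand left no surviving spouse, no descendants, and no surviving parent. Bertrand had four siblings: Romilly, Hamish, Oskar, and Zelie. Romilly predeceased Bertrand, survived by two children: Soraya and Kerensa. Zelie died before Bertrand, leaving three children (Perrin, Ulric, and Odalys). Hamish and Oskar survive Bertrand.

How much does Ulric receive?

Ulric receives £20,000.

The entire £240,000 passes to the siblings and their issue.
That amount (£240,000) is divided into 4 shares of £60,000: Hamish and Oskar each take £60,000; Romilly's £60,000 share passes to Romilly's issue; Zelie's £60,000 share passes to Zelie's issue.
Romilly's share (£60,000) is divided into 2 shares of £30,000: Soraya and Kerensa each take £30,000.
Zelie's share (£60,000) is divided into 3 shares of £20,000: Perrin, Ulric, and Odalys each take £20,000.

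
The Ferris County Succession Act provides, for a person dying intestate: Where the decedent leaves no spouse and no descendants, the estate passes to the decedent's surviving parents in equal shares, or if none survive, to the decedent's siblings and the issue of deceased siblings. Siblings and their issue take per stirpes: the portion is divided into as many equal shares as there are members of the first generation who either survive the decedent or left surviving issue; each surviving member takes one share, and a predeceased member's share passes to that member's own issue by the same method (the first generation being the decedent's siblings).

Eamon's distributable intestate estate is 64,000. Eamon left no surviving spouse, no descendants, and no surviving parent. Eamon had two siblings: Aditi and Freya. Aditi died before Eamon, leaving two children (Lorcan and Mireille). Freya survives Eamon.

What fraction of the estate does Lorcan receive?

The entire 64,000 passes to the siblings and their issue.
That amount (64,000) is divided into 2 shares of 32,000: Freya takes 32,000; Aditi's 32,000 share passes to Aditi's issue.
Aditi's share (32,000) is divided into 2 shares of 16,000: Lorcan and Mireille each take 16,000.

Lorcan receives 1/4 of the estate.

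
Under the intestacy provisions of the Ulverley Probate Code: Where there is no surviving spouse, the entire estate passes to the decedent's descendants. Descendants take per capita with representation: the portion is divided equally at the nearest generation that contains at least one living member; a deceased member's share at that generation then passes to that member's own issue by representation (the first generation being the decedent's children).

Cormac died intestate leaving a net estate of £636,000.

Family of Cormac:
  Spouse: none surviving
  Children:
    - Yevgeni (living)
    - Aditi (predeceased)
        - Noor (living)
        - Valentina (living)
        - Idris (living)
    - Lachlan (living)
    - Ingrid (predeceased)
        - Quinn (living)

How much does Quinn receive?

Quinn receives £159,000.

The entire £636,000 passes to the descendants.
That amount (£636,000) is divided into 4 shares of £159,000: Yevgeni and Lachlan each take £159,000; Aditi's £159,000 share passes to Aditi's issue; Ingrid's £159,000 share passes to Ingrid's issue.
Aditi's share (£159,000) is divided into 3 shares of £53,000: Noor, Valentina, and Idris each take £53,000.
Ingrid's share (£159,000) passes entirely to Quinn.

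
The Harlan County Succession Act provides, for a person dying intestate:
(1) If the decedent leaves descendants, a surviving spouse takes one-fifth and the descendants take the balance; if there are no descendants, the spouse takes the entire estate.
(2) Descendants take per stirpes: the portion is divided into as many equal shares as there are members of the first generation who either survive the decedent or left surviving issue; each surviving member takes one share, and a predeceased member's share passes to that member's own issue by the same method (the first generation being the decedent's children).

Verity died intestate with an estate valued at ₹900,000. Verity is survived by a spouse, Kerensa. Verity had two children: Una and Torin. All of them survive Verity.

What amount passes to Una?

Una receives ₹360,000.

Kerensa takes one-fifth of ₹900,000 = ₹180,000. The remaining ₹720,000 passes to the descendants.
The descendants' portion (₹720,000) is divided into 2 shares of ₹360,000: Una and Torin each take ₹360,000.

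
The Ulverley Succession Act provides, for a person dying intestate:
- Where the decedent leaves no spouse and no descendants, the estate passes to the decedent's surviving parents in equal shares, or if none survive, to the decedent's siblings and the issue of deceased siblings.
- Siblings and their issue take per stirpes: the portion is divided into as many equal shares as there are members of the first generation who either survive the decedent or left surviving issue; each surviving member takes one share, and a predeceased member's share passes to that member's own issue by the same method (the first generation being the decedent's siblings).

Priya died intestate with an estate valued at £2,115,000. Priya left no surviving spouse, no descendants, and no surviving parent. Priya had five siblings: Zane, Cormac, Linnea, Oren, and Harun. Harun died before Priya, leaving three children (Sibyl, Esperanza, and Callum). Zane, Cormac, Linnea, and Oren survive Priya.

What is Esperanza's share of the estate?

Esperanza receives £141,000.

The entire £2,115,000 passes to the siblings and their issue.
That amount (£2,115,000) is divided into 5 shares of £423,000: Zane, Cormac, Linnea, and Oren each take £423,000; Harun's £423,000 share passes to Harun's issue.
Harun's share (£423,000) is divided into 3 shares of £141,000: Sibyl, Esperanza, and Callum each take £141,000.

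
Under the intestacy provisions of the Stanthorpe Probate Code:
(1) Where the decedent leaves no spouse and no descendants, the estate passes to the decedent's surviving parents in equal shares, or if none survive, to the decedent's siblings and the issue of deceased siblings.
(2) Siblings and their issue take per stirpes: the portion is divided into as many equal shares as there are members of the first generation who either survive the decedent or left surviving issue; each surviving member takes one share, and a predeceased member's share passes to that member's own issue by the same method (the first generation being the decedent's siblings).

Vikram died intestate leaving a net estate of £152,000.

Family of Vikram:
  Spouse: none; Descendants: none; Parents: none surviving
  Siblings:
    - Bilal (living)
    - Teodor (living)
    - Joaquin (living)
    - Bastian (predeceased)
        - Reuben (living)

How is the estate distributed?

Bilal: £38,000; Teodor: £38,000; Joaquin: £38,000; Reuben: £38,000

The entire £152,000 passes to the siblings and their issue.
That amount (£152,000) is divided into 4 shares of £38,000: Bilal, Teodor, and Joaquin each take £38,000; Bastian's £38,000 share passes to Bastian's issue.
Bastian's share (£38,000) passes entirely to Reuben.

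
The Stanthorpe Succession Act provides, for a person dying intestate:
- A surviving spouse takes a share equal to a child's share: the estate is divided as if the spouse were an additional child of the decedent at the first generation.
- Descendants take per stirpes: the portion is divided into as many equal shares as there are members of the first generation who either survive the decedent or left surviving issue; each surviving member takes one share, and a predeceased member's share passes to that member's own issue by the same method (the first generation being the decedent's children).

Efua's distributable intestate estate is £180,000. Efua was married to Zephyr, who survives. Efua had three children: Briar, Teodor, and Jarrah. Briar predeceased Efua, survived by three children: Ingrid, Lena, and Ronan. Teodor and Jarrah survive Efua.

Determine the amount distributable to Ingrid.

Ingrid receives £15,000.

The spouse counts as an additional share at the children's level, so there are 4 primary shares of £45,000. Zephyr takes one such share (£45,000).
The children's combined portion (£135,000) is divided into 3 shares of £45,000: Teodor and Jarrah each take £45,000; Briar's £45,000 share passes to Briar's issue.
Briar's share (£45,000) is divided into 3 shares of £15,000: Ingrid, Lena, and Ronan each take £15,000.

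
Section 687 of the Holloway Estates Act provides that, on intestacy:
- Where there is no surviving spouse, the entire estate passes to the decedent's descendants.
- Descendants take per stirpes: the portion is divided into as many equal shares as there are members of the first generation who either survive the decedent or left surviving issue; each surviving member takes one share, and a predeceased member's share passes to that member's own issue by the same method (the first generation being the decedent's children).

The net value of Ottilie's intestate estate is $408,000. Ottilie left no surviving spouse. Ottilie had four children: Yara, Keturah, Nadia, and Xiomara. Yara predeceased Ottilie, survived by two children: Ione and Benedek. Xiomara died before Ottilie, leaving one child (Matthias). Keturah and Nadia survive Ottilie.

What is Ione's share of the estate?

The entire $408,000 passes to the descendants.
That amount ($408,000) is divided into 4 shares of $102,000: Keturah and Nadia each take $102,000; Yara's $102,000 share passes to Yara's issue; Xiomara's $102,000 share passes to Xiomara's issue.
Yara's share ($102,000) is divided into 2 shares of $51,000: Ione and Benedek each take $51,000.
Xiomara's share ($102,000) passes entirely to Matthias.

Ione receives $51,000.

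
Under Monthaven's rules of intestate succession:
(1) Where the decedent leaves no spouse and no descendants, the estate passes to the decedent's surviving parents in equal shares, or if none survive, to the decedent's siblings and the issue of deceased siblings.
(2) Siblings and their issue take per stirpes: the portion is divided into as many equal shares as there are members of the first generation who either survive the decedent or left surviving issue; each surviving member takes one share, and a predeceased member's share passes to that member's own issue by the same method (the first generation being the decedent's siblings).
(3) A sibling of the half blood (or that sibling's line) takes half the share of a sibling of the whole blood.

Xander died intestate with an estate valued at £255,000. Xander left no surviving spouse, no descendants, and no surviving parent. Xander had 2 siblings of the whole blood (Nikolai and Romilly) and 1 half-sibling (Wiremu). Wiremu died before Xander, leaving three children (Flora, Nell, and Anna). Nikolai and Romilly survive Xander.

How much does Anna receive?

The entire £255,000 passes to the siblings and their issue.
Counting each half-blood sibling's line as half a unit, there are 5/2 units in £255,000, so one unit is £102,000. Whole-blood lines (Nikolai and Romilly) take £102,000 each; half-blood lines (Wiremu) take £51,000 each.
Wiremu's share (£51,000) is divided into 3 shares of £17,000: Flora, Nell, and Anna each take £17,000.

Anna receives £17,000.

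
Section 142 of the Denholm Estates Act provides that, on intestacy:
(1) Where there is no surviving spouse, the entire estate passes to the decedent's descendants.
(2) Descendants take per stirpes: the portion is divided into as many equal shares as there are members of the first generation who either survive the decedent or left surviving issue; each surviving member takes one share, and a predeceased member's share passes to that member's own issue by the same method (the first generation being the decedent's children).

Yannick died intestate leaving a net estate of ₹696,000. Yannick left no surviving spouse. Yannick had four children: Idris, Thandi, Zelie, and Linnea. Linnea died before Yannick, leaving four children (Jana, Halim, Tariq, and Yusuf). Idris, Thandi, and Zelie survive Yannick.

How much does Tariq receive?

Tariq receives ₹43,500.

The entire ₹696,000 passes to the descendants.
That amount (₹696,000) is divided into 4 shares of ₹174,000: Idris, Thandi, and Zelie each take ₹174,000; Linnea's ₹174,000 share passes to Linnea's issue.
Linnea's share (₹174,000) is divided into 4 shares of ₹43,500: Jana, Halim, Tariq, and Yusuf each take ₹43,500.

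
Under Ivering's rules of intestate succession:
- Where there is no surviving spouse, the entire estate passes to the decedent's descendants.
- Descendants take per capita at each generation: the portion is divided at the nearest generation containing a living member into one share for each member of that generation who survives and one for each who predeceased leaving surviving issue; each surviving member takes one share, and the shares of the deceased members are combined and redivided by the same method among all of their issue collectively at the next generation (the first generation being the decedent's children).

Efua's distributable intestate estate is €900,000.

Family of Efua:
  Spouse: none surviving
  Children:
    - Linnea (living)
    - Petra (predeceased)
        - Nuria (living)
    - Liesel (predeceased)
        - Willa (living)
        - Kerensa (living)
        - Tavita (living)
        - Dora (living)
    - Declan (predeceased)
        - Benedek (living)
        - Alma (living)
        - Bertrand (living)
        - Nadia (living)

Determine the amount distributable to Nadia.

Nadia receives €75,000.

The entire €900,000 passes to the descendants.
That amount (€900,000) is divided at the children's generation into 4 shares of €225,000. Linnea takes €225,000. The 3 shares of the deceased (Petra, Liesel, and Declan) are combined into a pool of €675,000.
That pool (€675,000) is divided at the grandchildren's generation equally among Nuria, Willa, Kerensa, Tavita, Dora, Benedek, Alma, Bertrand, and Nadia: €75,000 each.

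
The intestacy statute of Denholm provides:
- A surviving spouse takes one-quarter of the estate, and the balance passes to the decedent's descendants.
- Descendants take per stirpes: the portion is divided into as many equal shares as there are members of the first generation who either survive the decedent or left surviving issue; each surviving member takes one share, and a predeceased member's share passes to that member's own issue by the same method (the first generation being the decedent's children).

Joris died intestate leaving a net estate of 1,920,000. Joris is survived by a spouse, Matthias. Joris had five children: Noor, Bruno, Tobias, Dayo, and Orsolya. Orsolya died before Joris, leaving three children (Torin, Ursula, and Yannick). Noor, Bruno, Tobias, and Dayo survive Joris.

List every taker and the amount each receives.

Matthias takes one-quarter of 1,920,000 = 480,000. The remaining 1,440,000 passes to the descendants.
The descendants' portion (1,440,000) is divided into 5 shares of 288,000: Noor, Bruno, Tobias, and Dayo each take 288,000; Orsolya's 288,000 share passes to Orsolya's issue.
Orsolya's share (288,000) is divided into 3 shares of 96,000: Torin, Ursula, and Yannick each take 96,000.

Matthias: 480,000; Noor: 288,000; Bruno: 288,000; Tobias: 288,000; Dayo: 288,000; Torin: 96,000; Ursula: 96,000; Yannick: 96,000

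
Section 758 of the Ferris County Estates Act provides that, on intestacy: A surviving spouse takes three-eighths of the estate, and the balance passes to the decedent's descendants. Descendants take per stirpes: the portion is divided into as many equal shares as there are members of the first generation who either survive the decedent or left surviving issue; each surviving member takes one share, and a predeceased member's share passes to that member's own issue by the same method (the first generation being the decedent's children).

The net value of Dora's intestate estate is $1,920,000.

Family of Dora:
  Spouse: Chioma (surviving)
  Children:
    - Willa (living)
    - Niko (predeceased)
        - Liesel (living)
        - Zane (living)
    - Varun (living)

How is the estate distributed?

Chioma: $720,000; Willa: $400,000; Liesel: $200,000; Zane: $200,000; Varun: $400,000

Chioma takes three-eighths of $1,920,000 = $720,000. The remaining $1,200,000 passes to the descendants.
The descendants' portion ($1,200,000) is divided into 3 shares of $400,000: Willa and Varun each take $400,000; Niko's $400,000 share passes to Niko's issue.
Niko's share ($400,000) is divided into 2 shares of $200,000: Liesel and Zane each take $200,000.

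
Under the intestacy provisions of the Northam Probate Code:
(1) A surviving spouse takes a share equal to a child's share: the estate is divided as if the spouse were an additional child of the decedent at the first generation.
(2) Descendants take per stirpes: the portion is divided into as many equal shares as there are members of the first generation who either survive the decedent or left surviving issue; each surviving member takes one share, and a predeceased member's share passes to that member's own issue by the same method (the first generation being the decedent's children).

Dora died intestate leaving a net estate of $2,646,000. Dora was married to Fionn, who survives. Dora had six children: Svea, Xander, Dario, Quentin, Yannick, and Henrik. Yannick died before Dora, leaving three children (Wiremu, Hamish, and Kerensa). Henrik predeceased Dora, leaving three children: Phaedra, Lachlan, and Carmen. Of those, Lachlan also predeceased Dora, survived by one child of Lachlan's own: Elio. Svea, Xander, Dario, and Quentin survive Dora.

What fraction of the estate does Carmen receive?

The spouse counts as an additional share at the children's level, so there are 7 primary shares of $378,000. Fionn takes one such share ($378,000).
The children's combined portion ($2,268,000) is divided into 6 shares of $378,000: Svea, Xander, Dario, and Quentin each take $378,000; Yannick's $378,000 share passes to Yannick's issue; Henrik's $378,000 share passes to Henrik's issue.
Yannick's share ($378,000) is divided into 3 shares of $126,000: Wiremu, Hamish, and Kerensa each take $126,000.
Henrik's share ($378,000) is divided into 3 shares of $126,000: Phaedra and Carmen each take $126,000; Lachlan's $126,000 share passes to Lachlan's issue.
Lachlan's share ($126,000) passes entirely to Elio.

Carmen receives 1/21 of the estate.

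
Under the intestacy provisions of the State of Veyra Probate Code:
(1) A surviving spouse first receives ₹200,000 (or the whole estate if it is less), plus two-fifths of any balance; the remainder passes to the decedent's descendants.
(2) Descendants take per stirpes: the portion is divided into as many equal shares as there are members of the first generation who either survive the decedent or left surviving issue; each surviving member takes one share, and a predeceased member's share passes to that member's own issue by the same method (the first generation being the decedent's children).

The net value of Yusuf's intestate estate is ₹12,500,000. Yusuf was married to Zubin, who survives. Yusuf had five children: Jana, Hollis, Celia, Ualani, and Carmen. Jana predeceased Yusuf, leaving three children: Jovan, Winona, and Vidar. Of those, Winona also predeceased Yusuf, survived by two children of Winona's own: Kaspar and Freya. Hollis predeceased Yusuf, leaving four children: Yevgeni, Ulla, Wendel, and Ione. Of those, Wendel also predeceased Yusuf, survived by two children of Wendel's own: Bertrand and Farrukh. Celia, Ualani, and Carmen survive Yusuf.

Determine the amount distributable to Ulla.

Zubin first takes ₹200,000, leaving a balance of ₹12,300,000. Zubin then takes two-fifths of the balance (₹4,920,000), for a total of ₹5,120,000. The remaining ₹7,380,000 passes to the descendants.
The descendants' portion (₹7,380,000) is divided into 5 shares of ₹1,476,000: Celia, Ualani, and Carmen each take ₹1,476,000; Jana's ₹1,476,000 share passes to Jana's issue; Hollis's ₹1,476,000 share passes to Hollis's issue.
Jana's share (₹1,476,000) is divided into 3 shares of ₹492,000: Jovan and Vidar each take ₹492,000; Winona's ₹492,000 share passes to Winona's issue.
Winona's share (₹492,000) is divided into 2 shares of ₹246,000: Kaspar and Freya each take ₹246,000.
Hollis's share (₹1,476,000) is divided into 4 shares of ₹369,000: Yevgeni, Ulla, and Ione each take ₹369,000; Wendel's ₹369,000 share passes to Wendel's issue.
Wendel's share (₹369,000) is divided into 2 shares of ₹184,500: Bertrand and Farrukh each take ₹184,500.

Ulla receives ₹369,000.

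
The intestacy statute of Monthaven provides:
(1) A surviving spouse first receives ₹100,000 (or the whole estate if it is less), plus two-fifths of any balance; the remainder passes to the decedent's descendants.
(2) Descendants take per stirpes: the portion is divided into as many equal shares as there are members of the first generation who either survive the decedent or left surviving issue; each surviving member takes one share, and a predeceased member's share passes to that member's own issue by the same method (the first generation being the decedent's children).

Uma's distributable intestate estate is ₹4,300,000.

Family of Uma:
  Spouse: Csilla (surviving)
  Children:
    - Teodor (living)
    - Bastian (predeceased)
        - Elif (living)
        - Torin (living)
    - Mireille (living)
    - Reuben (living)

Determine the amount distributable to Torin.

Csilla first takes ₹100,000, leaving a balance of ₹4,200,000. Csilla then takes two-fifths of the balance (₹1,680,000), for a total of ₹1,780,000. The remaining ₹2,520,000 passes to the descendants.
The descendants' portion (₹2,520,000) is divided into 4 shares of ₹630,000: Teodor, Mireille, and Reuben each take ₹630,000; Bastian's ₹630,000 share passes to Bastian's issue.
Bastian's share (₹630,000) is divided into 2 shares of ₹315,000: Elif and Torin each take ₹315,000.

Torin receives ₹315,000.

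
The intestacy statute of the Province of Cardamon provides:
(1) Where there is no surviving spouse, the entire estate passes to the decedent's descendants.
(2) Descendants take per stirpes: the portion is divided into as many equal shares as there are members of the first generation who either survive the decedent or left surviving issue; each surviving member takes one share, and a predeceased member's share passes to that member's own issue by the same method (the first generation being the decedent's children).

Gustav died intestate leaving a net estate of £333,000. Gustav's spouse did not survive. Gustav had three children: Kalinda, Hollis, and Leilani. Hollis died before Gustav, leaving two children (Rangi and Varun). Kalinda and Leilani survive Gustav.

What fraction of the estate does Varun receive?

Varun receives 1/6 of the estate.

The entire £333,000 passes to the descendants.
That amount (£333,000) is divided into 3 shares of £111,000: Kalinda and Leilani each take £111,000; Hollis's £111,000 share passes to Hollis's issue.
Hollis's share (£111,000) is divided into 2 shares of £55,500: Rangi and Varun each take £55,500.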